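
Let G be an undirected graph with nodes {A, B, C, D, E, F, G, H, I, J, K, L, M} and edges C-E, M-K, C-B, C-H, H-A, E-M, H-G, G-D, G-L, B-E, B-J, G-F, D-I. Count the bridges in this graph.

The edges on the cycle C-B-E-C are not bridges since each lies on that cycle.
But removing H-G disconnects H from G; removing D-G disconnects D from G; removing A-H disconnects A from H; removing C-H disconnects C from H — these are bridges.
In total 10 edges are bridges.

10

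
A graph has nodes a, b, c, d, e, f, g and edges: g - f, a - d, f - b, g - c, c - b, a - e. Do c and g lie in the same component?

Yes

From c we can reach b, c, f, g, which includes g.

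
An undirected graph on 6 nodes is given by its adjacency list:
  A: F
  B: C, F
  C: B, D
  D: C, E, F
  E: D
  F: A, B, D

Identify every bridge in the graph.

A-F, D-E

The edges on the cycle D-C-B-F-D are not bridges since each lies on that cycle.
But removing F-A disconnects F from A; removing D-E disconnects D from E — these are bridges.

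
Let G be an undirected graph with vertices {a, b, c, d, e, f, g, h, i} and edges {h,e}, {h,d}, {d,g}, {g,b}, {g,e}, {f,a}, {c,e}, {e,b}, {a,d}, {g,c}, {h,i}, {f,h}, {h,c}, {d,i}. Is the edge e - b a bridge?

No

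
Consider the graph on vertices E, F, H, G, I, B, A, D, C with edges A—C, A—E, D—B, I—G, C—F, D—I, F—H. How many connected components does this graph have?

Starting from B we can reach B, D, G, I. That is one component of size 4.
Starting from A we can reach A, C, E, F, H. That is one component of size 5.
Total: 2 components.

2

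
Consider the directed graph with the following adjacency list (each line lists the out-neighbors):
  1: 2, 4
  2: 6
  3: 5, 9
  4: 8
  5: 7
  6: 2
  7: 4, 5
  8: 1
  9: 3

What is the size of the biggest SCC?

3

{1, 4, 8} are all mutually reachable — one SCC of size 3.
{5, 7} are all mutually reachable — one SCC of size 2.
{3, 9} are all mutually reachable — one SCC of size 2.
{2, 6} are all mutually reachable — one SCC of size 2.
The largest has 3 vertices.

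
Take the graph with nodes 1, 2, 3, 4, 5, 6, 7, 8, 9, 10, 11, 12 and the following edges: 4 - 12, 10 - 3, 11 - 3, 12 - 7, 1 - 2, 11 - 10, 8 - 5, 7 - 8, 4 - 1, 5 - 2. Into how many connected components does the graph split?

4

6 is isolated — a component by itself.
9 is isolated — a component by itself.
Starting from 3 we can reach 3, 10, 11. That is one component of size 3.
Starting from 1 we can reach 1, 2, 4, 5, 7, 8, 12. That is one component of size 7.
Total: 4 components.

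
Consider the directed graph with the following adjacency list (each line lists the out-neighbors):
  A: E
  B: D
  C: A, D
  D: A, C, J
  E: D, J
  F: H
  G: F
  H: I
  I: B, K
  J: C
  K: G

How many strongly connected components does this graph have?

{F, G, H, I, K} are all mutually reachable — one SCC of size 5.
{A, C, D, E, J} are all mutually reachable — one SCC of size 5.
{B} is an SCC by itself.
That gives 3 strongly connected components.

3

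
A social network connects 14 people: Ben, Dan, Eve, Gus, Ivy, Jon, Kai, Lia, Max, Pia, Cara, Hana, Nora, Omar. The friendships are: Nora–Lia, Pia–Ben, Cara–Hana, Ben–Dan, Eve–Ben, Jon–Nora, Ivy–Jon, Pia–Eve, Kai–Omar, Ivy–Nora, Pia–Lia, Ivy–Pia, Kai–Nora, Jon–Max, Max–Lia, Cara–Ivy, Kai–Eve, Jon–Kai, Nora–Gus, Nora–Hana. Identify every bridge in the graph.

The edges on the cycle Ivy-Jon-Kai-Eve-Ben-Pia-Ivy are not bridges since each lies on that cycle.
But removing Gus–Nora disconnects Gus from Nora; removing Kai–Omar disconnects Kai from Omar; removing Ben–Dan disconnects Ben from Dan — these are bridges.

Ben-Dan, Gus-Nora, Kai-Omar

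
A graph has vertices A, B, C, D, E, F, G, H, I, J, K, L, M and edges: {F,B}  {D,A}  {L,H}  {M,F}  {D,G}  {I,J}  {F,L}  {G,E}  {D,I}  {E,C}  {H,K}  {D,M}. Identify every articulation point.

Removing D increases the component count from 1 to 4, so D is a cut vertex.
Removing E increases the component count from 1 to 2, so E is a cut vertex.
Removing F increases the component count from 1 to 3, so F is a cut vertex.
Likewise G, H, I, L, M are cut vertices.
By contrast removing C leaves 1 component; it is not a cut vertex. No other vertex is a cut vertex either.

D, E, F, G, H, I, L, M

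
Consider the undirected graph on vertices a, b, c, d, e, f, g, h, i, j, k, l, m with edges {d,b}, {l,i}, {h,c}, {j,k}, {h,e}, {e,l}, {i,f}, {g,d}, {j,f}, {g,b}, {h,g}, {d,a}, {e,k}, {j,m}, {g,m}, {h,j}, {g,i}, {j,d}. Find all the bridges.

a-d, c-h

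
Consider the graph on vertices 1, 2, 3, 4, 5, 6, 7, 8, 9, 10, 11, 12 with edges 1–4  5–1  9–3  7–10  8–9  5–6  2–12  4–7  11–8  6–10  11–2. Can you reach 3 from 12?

Yes

From 12 we can reach 2, 3, 8, 9, 11, 12, which includes 3.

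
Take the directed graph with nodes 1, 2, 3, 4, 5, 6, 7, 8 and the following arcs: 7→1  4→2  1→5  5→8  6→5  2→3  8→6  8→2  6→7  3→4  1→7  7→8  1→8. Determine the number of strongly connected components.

2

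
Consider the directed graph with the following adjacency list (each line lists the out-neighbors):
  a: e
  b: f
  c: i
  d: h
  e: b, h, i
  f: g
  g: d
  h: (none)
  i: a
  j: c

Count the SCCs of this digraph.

8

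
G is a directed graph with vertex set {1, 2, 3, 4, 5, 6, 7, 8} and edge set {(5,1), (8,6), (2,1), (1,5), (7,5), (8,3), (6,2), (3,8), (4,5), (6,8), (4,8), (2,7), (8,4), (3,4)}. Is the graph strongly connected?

No

There is no directed path from 2 to 6, so the graph is not strongly connected.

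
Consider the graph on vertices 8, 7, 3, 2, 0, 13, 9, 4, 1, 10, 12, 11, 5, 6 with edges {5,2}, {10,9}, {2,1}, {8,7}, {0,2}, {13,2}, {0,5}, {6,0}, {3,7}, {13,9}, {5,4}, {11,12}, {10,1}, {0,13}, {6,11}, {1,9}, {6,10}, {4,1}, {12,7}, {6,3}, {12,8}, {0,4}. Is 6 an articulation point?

Yes

Deleting 6 raises the number of components from 1 to 2, so 6 is a cut vertex.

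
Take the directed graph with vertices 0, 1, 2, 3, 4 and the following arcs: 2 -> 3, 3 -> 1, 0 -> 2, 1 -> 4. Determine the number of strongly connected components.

{0} is an SCC by itself.
{2} is an SCC by itself.
{3} is an SCC by itself.
{4} is an SCC by itself.
{1} is an SCC by itself.
That gives 5 strongly connected components.

5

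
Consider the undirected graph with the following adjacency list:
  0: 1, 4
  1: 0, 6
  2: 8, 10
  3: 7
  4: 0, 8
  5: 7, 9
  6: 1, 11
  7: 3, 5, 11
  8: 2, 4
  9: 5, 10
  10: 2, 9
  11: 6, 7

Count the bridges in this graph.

The edges on the cycle 11-6-1-0-4-8-2-10-9-5-7-11 are not bridges since each lies on that cycle.
But removing 7-3 disconnects 7 from 3 — this is a bridge.

1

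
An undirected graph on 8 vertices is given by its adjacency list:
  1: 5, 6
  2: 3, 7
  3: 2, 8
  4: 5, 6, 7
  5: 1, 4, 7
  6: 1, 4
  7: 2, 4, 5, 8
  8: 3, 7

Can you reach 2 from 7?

Yes

From 7 we can reach 1, 2, 3, 4, 5, 6, 7, 8, which includes 2.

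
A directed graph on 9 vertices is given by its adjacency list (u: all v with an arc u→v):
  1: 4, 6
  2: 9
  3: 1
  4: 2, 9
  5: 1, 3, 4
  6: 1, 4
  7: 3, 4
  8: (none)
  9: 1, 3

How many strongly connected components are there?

4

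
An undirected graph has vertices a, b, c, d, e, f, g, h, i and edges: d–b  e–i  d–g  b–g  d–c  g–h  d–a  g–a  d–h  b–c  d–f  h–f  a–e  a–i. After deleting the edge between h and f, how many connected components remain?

h and f are still connected via h-d-f, so the component count stays at 1.

1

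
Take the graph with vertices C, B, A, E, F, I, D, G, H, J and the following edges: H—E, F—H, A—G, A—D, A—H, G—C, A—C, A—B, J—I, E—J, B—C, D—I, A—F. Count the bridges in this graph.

0

The edges on the cycle A-G-C-A are not bridges since each lies on that cycle.
Every edge lies on some cycle, so there are no bridges.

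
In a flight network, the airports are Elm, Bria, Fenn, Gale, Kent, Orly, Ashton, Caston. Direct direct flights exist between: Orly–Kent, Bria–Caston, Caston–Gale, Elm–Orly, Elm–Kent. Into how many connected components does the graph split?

4

Fenn is isolated — a component by itself.
Ashton is isolated — a component by itself.
Starting from Bria we can reach Bria, Gale, Caston. That is one component of size 3.
Starting from Elm we can reach Elm, Kent, Orly. That is one component of size 3.
Total: 4 components.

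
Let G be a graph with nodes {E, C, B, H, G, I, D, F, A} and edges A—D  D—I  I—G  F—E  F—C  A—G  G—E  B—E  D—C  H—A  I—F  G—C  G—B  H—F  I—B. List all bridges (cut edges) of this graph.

none

The edges on the cycle H-A-D-I-F-H are not bridges since each lies on that cycle.
Every edge lies on some cycle, so there are no bridges.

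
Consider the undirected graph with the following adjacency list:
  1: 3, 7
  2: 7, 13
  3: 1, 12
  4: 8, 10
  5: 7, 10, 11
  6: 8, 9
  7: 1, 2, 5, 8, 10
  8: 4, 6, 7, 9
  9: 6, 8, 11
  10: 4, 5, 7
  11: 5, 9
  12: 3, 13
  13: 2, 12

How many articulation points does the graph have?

1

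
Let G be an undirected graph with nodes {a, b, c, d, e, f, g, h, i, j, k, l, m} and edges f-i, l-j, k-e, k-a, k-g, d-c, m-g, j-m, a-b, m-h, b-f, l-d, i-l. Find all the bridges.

The edges on the cycle k-a-b-f-i-l-j-m-g-k are not bridges since each lies on that cycle.
But removing h-m disconnects h from m; removing d-c disconnects d from c; removing d-l disconnects d from l; removing k-e disconnects k from e — these are bridges.

c-d, d-l, e-k, h-m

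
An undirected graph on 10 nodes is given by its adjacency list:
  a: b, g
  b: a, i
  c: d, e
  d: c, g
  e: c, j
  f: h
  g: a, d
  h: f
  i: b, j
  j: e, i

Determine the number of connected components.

2

Starting from f we can reach f, h. That is one component of size 2.
Starting from a we can reach a, b, c, d, e, g, i, j. That is one component of size 8.
Total: 2 components.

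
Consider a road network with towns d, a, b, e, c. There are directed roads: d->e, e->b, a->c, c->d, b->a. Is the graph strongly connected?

From b we can reach every vertex (a, b, c, d, e), and every vertex can reach b (a, b, c, d, e). So the whole graph is one strongly connected component.

Yes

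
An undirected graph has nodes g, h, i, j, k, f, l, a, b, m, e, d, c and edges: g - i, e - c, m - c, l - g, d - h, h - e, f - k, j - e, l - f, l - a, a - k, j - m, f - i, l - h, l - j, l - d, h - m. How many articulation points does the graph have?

1

Removing l increases the component count from 2 to 3, so l is a cut vertex.
By contrast removing a leaves 2 components; it is not a cut vertex. No other vertex is a cut vertex either.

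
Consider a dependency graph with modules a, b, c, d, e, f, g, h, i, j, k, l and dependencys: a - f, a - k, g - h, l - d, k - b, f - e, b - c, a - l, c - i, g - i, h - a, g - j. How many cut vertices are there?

4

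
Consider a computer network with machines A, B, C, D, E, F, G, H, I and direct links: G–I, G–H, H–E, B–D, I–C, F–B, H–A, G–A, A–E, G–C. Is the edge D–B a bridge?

Removing D–B leaves no path between D and B: the component count goes from 2 to 3. So it is a bridge.

Yes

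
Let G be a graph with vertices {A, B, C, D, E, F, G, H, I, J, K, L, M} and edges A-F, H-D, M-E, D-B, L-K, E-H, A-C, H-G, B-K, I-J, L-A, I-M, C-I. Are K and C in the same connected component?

From K we can reach A, B, C, D, E, F, G, H, I, J, K, L, M, which includes C.

Yes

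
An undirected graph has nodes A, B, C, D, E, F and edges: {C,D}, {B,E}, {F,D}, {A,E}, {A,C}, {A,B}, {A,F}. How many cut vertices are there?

1

Removing A increases the component count from 1 to 2, so A is a cut vertex.
By contrast removing C leaves 1 component; it is not a cut vertex. No other vertex is a cut vertex either.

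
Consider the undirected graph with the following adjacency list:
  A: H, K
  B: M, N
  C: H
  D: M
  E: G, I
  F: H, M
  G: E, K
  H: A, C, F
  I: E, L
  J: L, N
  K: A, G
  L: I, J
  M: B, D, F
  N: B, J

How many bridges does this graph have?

2

The edges on the cycle K-G-E-I-L-J-N-B-M-F-H-A-K are not bridges since each lies on that cycle.
But removing M-D disconnects M from D; removing H-C disconnects H from C — these are bridges.
That makes 2 bridges.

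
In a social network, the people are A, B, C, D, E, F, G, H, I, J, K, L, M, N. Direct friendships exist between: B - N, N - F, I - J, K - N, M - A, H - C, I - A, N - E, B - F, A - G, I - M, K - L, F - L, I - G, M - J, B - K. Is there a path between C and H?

From C we can reach C, H, which includes H.

Yes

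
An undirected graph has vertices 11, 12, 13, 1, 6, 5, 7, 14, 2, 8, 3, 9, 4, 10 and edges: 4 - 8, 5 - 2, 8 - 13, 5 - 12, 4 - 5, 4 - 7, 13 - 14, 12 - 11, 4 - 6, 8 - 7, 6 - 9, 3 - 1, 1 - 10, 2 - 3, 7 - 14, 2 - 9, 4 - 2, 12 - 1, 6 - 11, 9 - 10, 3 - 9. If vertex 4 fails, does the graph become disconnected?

Deleting 4 raises the number of components from 1 to 2, so 4 is a cut vertex.

Yes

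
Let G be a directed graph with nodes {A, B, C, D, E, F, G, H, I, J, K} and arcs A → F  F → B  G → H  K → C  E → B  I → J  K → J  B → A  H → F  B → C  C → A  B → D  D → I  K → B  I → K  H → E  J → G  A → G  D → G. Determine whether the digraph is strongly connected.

Yes

From E we can reach every vertex (A, B, C, D, E, F, G, H, I, J, K), and every vertex can reach E (A, B, C, D, E, F, G, H, I, J, K). So the whole graph is one strongly connected component.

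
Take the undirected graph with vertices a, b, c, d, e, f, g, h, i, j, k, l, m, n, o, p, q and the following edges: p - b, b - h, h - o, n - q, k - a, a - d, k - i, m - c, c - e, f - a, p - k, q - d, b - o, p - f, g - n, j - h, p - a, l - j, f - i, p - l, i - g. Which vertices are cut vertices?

c, p

Removing c increases the component count from 2 to 3, so c is a cut vertex.
Removing p increases the component count from 2 to 3, so p is a cut vertex.
By contrast removing i leaves 2 components; it is not a cut vertex. No other vertex is a cut vertex either.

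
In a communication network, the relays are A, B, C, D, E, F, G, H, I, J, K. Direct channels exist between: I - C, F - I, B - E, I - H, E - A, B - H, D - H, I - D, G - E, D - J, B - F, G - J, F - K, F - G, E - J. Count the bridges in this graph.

The edges on the cycle I-D-H-I are not bridges since each lies on that cycle.
But removing I - C disconnects I from C; removing K - F disconnects K from F; removing E - A disconnects E from A — these are bridges.
That makes 3 bridges.

3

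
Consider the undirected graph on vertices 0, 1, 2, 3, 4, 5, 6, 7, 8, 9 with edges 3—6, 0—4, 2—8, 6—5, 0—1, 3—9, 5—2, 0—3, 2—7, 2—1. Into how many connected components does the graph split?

Starting from 0 we can reach 0, 1, 2, 3, 4, 5, 6, 7, 8, 9. That is one component of size 10.
Total: 1 component.

1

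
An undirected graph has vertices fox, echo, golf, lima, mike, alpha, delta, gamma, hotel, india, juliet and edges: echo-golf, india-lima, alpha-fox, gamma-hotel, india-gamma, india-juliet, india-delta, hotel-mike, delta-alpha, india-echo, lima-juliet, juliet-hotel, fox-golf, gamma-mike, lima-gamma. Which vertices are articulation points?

Removing india increases the component count from 1 to 2, so india is a cut vertex.
By contrast removing juliet leaves 1 component; it is not a cut vertex. No other vertex is a cut vertex either.

india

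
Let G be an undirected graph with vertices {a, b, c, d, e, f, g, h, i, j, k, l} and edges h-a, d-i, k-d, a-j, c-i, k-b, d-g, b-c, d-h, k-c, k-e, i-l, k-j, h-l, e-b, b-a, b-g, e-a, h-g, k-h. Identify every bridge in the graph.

The edges on the cycle k-e-a-b-k are not bridges since each lies on that cycle.
Every edge lies on some cycle, so there are no bridges.

none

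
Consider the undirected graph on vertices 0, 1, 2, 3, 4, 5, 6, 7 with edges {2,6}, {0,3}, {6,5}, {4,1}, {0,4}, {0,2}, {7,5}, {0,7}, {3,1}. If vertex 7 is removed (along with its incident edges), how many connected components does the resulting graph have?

1

With 7 gone, the remaining components are: {0, 1, 2, 3, 4, 5, 6}.
That is 1 component.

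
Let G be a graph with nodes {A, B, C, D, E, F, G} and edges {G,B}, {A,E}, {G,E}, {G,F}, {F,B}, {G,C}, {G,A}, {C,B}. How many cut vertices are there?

1

Removing G increases the component count from 2 to 3, so G is a cut vertex.
By contrast removing A leaves 2 components; it is not a cut vertex. No other vertex is a cut vertex either.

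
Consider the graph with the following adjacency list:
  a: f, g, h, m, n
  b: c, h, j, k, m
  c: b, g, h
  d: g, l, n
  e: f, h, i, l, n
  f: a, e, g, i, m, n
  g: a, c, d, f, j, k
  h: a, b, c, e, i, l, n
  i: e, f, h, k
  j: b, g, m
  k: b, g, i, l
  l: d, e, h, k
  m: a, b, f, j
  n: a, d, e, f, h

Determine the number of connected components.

Starting from a we can reach a, b, c, d, e, f, g, h, i, j, k, l, m, n. That is one component of size 14.
Total: 1 component.

1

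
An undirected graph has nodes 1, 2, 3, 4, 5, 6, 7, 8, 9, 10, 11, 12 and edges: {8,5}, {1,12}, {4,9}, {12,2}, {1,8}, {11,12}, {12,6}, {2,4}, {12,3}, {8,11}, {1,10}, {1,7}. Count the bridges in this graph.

8

The edges on the cycle 1-8-11-12-1 are not bridges since each lies on that cycle.
But removing 12-2 disconnects 12 from 2; removing 8-5 disconnects 8 from 5; removing 2-4 disconnects 2 from 4; removing 12-6 disconnects 12 from 6 — these are bridges.
In total 8 edges are bridges.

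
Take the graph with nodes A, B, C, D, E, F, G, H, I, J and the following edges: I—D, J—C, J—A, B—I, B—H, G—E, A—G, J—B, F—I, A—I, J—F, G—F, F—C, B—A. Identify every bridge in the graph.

B-H, D-I, E-G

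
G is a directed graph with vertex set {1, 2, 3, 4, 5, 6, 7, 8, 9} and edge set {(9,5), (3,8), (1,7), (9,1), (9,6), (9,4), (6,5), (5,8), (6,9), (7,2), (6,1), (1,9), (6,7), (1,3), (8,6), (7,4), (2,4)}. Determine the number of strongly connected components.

4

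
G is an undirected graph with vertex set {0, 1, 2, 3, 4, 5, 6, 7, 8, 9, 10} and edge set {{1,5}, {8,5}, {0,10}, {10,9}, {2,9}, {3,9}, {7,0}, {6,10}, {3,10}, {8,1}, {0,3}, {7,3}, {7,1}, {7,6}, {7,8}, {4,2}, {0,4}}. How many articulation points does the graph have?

Removing 7 increases the component count from 1 to 2, so 7 is a cut vertex.
By contrast removing 9 leaves 1 component; it is not a cut vertex. No other vertex is a cut vertex either.

1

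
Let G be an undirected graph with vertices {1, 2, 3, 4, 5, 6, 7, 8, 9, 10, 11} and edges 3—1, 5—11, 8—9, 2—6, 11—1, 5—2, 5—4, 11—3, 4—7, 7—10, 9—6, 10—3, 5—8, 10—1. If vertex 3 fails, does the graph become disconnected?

No

Deleting 3 leaves 1 component (was 1) (its neighbors 1, 10, 11 remain connected to each other), so 3 is not a cut vertex.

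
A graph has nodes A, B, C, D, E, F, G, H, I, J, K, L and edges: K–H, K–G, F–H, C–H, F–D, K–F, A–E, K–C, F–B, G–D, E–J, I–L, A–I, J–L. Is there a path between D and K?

From D we can reach B, C, D, F, G, H, K, which includes K.

Yes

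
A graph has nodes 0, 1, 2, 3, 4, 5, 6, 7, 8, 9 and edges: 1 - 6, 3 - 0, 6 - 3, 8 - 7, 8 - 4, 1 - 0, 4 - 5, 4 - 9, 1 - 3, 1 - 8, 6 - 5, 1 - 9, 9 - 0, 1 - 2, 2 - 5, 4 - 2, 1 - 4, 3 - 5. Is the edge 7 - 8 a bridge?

Yes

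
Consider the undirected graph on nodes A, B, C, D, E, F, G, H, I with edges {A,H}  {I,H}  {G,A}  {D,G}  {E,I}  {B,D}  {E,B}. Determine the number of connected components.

3

C is isolated — a component by itself.
F is isolated — a component by itself.
Starting from A we can reach A, B, D, E, G, H, I. That is one component of size 7.
Total: 3 components.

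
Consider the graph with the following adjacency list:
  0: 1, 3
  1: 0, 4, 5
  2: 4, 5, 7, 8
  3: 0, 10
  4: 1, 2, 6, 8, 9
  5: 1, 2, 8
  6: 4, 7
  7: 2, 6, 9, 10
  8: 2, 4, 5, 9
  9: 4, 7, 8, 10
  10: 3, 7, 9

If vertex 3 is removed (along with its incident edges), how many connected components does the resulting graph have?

1

With 3 gone, the remaining components are: {0, 1, 2, 4, 5, 6, 7, 8, 9, 10}.
That is 1 component.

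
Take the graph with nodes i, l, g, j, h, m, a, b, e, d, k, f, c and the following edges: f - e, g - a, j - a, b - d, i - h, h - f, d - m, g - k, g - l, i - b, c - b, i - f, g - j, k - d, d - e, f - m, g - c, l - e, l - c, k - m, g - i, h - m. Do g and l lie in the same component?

Yes

From g we can reach a, b, c, d, e, f, g, h, i, j, k, l, m, which includes l.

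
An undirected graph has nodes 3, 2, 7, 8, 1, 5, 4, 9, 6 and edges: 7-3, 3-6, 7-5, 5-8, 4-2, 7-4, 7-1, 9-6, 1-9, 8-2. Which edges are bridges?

none

The edges on the cycle 7-1-9-6-3-7 are not bridges since each lies on that cycle.
Every edge lies on some cycle, so there are no bridges.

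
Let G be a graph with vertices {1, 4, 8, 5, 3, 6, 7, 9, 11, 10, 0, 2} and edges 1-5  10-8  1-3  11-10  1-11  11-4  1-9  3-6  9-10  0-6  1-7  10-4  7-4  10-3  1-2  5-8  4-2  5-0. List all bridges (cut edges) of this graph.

The edges on the cycle 1-11-4-2-1 are not bridges since each lies on that cycle.
Every edge lies on some cycle, so there are no bridges.

none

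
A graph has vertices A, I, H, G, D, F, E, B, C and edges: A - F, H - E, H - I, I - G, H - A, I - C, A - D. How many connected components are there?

B is isolated — a component by itself.
Starting from A we can reach A, C, D, E, F, G, H, I. That is one component of size 8.
Total: 2 components.

2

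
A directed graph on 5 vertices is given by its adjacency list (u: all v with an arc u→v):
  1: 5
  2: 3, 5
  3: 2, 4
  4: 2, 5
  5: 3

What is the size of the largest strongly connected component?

{2, 3, 4, 5} are all mutually reachable — one SCC of size 4.
{1} is an SCC by itself.
The largest has 4 vertices.

4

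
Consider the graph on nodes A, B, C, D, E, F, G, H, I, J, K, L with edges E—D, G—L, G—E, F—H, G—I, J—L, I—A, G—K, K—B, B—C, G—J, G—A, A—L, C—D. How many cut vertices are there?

1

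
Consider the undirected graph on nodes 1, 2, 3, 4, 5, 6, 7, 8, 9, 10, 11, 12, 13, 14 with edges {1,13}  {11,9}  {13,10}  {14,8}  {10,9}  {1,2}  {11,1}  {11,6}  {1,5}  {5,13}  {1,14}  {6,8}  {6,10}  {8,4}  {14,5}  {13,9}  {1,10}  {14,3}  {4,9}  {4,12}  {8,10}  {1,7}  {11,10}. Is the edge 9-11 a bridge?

After removing 9-11, the path 9-10-11 still connects them, so the edge is not a bridge.

No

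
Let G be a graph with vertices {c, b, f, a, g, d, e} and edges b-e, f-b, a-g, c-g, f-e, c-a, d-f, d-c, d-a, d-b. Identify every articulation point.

d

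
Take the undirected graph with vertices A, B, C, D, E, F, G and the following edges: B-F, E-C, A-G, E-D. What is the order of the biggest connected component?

Starting from B we can reach B, F. That is one component of size 2.
Starting from A we can reach A, G. That is one component of size 2.
Starting from C we can reach C, D, E. That is one component of size 3.
The largest has 3 vertices.

3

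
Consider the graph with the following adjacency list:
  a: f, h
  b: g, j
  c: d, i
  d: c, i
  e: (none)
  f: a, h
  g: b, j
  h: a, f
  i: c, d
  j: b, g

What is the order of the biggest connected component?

3

e is isolated — a component by itself.
Starting from c we can reach c, d, i. That is one component of size 3.
Starting from b we can reach b, g, j. That is one component of size 3.
Starting from a we can reach a, f, h. That is one component of size 3.
The largest has 3 vertices.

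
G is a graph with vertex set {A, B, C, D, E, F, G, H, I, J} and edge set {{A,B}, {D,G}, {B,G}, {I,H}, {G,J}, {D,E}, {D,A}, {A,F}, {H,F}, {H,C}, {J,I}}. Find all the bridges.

C-H, D-E

The edges on the cycle A-B-G-J-I-H-F-A are not bridges since each lies on that cycle.
But removing C-H disconnects C from H; removing E-D disconnects E from D — these are bridges.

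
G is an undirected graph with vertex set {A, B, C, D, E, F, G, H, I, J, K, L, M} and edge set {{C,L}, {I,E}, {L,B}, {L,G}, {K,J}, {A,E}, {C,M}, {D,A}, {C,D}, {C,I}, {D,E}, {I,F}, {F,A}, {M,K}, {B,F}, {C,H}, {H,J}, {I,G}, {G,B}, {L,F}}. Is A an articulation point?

Deleting A leaves 1 component (was 1) (its neighbors D, E, F remain connected to each other), so A is not a cut vertex.

No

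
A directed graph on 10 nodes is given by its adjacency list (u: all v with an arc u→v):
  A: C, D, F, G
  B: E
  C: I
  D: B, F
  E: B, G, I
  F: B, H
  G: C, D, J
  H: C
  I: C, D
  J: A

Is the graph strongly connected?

From E we can reach every vertex (A, B, C, D, E, F, G, H, I, J), and every vertex can reach E (A, B, C, D, E, F, G, H, I, J). So the whole graph is one strongly connected component.

Yes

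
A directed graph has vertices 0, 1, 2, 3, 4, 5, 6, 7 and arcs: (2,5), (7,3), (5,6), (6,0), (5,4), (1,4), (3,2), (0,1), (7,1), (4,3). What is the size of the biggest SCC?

7

{0, 1, 2, 3, 4, 5, 6} are all mutually reachable — one SCC of size 7.
{7} is an SCC by itself.
The largest has 7 vertices.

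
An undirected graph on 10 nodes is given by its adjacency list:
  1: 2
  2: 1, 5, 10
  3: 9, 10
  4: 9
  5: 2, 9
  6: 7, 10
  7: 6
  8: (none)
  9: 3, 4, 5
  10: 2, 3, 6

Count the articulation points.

Removing 2 increases the component count from 2 to 3, so 2 is a cut vertex.
Removing 6 increases the component count from 2 to 3, so 6 is a cut vertex.
Removing 9 increases the component count from 2 to 3, so 9 is a cut vertex.
Likewise 10 is a cut vertex.
By contrast removing 4 leaves 2 components; it is not a cut vertex. No other vertex is a cut vertex either.

4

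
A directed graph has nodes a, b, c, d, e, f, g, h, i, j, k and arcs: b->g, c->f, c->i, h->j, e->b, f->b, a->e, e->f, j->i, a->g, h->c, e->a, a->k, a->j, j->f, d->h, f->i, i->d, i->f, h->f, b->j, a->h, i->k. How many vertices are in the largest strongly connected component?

7

{b, c, d, f, h, i, j} are all mutually reachable — one SCC of size 7.
{a, e} are all mutually reachable — one SCC of size 2.
{k} is an SCC by itself.
{g} is an SCC by itself.
The largest has 7 vertices.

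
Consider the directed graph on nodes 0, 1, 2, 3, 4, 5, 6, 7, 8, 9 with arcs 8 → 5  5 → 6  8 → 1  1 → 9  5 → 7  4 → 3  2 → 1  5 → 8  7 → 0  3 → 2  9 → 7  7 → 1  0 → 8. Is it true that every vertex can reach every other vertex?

No

There is no directed path from 6 to 2, so the graph is not strongly connected.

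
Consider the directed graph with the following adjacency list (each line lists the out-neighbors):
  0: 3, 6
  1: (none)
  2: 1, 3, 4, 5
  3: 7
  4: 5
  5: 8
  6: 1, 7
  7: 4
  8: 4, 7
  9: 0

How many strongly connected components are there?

{4, 5, 7, 8} are all mutually reachable — one SCC of size 4.
{6} is an SCC by itself.
{1} is an SCC by itself.
{0} is an SCC by itself.
{2} is an SCC by itself.
(and 2 more singleton SCCs)
That gives 7 strongly connected components.

7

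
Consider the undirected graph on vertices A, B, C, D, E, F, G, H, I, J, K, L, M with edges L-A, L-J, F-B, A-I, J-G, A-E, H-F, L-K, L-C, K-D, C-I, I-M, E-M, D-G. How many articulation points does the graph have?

2

Removing F increases the component count from 2 to 3, so F is a cut vertex.
Removing L increases the component count from 2 to 3, so L is a cut vertex.
By contrast removing I leaves 2 components; it is not a cut vertex. No other vertex is a cut vertex either.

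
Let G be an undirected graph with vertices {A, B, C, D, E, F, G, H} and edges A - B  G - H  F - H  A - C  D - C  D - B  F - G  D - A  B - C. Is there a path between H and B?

The component containing H is {F, G, H}, and B is not in it.

No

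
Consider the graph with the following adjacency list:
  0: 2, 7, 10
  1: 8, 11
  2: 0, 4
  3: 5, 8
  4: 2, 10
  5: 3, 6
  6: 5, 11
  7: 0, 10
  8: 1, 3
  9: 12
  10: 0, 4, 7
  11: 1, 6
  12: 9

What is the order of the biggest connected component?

6

Starting from 9 we can reach 9, 12. That is one component of size 2.
Starting from 0 we can reach 0, 2, 4, 7, 10. That is one component of size 5.
Starting from 1 we can reach 1, 3, 5, 6, 8, 11. That is one component of size 6.
The largest has 6 vertices.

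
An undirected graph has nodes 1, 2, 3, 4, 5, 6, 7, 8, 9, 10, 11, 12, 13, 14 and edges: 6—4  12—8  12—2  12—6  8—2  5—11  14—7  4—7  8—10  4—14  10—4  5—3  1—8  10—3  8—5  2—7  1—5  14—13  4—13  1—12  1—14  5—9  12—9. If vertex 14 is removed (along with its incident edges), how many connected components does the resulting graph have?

1

With 14 gone, the remaining components are: {1, 2, 3, 4, 5, 6, 7, 8, 9, 10, 11, 12, 13}.
That is 1 component.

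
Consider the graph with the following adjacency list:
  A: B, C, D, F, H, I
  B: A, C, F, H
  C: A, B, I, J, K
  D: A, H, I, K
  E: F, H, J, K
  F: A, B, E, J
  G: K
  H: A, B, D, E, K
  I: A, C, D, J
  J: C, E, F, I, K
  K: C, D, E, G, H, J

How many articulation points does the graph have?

1

Removing K increases the component count from 1 to 2, so K is a cut vertex.
By contrast removing A leaves 1 component; it is not a cut vertex. No other vertex is a cut vertex either.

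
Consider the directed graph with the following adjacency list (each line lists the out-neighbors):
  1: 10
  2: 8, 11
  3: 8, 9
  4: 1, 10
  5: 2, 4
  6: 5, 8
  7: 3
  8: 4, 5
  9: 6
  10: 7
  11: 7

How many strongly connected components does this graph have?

{1, 2, 3, 4, 5, 6, 7, 8, 9, 10, 11} are all mutually reachable — one SCC of size 11.
That gives 1 strongly connected component.

1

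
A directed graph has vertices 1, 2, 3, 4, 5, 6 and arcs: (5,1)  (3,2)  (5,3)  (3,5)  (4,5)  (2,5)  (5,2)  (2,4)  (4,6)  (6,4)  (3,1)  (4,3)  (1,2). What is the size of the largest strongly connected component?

6

{1, 2, 3, 4, 5, 6} are all mutually reachable — one SCC of size 6.
The largest has 6 vertices.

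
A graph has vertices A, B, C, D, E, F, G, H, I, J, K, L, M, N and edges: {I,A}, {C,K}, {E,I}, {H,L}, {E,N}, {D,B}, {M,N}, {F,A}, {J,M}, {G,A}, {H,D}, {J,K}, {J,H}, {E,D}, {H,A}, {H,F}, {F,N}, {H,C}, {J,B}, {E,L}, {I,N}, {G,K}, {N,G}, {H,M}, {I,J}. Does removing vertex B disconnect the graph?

No

Deleting B leaves 1 component (was 1) (its neighbors D, J remain connected to each other), so B is not a cut vertex.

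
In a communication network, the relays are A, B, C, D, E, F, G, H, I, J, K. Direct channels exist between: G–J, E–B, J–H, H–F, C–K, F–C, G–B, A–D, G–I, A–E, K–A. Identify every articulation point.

A, G

Removing A increases the component count from 1 to 2, so A is a cut vertex.
Removing G increases the component count from 1 to 2, so G is a cut vertex.
By contrast removing K leaves 1 component; it is not a cut vertex. No other vertex is a cut vertex either.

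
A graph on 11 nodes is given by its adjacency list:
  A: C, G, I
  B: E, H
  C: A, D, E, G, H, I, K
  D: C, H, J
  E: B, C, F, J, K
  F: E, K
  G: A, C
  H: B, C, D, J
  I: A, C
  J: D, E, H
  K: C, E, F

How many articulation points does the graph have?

1

Removing C increases the component count from 1 to 2, so C is a cut vertex.
By contrast removing H leaves 1 component; it is not a cut vertex. No other vertex is a cut vertex either.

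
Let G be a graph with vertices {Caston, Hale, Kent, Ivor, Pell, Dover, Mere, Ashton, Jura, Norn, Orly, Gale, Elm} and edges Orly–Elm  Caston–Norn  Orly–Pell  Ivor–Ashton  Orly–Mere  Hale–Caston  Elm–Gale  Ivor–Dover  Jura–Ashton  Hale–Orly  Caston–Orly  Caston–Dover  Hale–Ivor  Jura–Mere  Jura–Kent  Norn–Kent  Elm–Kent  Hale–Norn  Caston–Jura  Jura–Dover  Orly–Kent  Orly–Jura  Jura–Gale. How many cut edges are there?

1

The edges on the cycle Hale-Caston-Norn-Kent-Elm-Orly-Hale are not bridges since each lies on that cycle.
But removing Orly–Pell disconnects Orly from Pell — this is a bridge.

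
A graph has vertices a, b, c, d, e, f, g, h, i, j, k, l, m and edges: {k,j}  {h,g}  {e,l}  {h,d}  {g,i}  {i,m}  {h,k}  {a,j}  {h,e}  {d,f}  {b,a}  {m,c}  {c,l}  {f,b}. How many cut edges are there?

The edges on the cycle h-g-i-m-c-l-e-h are not bridges since each lies on that cycle.
Every edge lies on some cycle, so there are no bridges.

0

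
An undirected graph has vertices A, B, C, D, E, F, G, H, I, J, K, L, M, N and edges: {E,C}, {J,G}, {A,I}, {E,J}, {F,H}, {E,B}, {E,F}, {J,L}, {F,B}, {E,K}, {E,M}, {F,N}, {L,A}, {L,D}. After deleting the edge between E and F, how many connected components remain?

E and F are still connected via E-B-F, so the component count stays at 1.

1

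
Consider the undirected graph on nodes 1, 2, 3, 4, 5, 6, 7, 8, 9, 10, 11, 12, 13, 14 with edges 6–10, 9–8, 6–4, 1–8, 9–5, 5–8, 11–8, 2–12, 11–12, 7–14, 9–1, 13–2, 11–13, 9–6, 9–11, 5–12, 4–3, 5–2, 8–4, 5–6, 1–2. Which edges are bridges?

The edges on the cycle 9-11-13-2-1-9 are not bridges since each lies on that cycle.
But removing 10–6 disconnects 10 from 6; removing 7–14 disconnects 7 from 14; removing 4–3 disconnects 4 from 3 — these are bridges.

10-6, 14-7, 3-4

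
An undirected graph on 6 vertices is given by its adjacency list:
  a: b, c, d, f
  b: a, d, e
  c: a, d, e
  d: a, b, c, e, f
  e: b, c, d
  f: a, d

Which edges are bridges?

none

The edges on the cycle d-e-c-d are not bridges since each lies on that cycle.
Every edge lies on some cycle, so there are no bridges.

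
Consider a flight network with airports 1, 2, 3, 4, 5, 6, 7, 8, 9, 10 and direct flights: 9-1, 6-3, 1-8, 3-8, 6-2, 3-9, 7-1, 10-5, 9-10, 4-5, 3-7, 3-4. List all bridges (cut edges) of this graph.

2-6, 3-6

The edges on the cycle 3-9-10-5-4-3 are not bridges since each lies on that cycle.
But removing 6-3 disconnects 6 from 3; removing 6-2 disconnects 6 from 2 — these are bridges.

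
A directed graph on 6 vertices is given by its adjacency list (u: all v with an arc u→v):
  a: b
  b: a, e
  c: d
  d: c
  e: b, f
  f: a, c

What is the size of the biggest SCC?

{a, b, e, f} are all mutually reachable — one SCC of size 4.
{c, d} are all mutually reachable — one SCC of size 2.
The largest has 4 vertices.

4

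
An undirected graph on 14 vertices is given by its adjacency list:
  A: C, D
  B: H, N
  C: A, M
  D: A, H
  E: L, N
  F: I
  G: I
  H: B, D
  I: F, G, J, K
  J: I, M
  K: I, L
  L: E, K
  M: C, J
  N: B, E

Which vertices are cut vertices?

I

Removing I increases the component count from 1 to 3, so I is a cut vertex.
By contrast removing N leaves 1 component; it is not a cut vertex. No other vertex is a cut vertex either.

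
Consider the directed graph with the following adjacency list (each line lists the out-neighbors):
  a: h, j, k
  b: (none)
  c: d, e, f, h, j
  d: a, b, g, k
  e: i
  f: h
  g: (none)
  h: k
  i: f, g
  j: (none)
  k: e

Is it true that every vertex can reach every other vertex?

There is no directed path from g to a, so the graph is not strongly connected.

No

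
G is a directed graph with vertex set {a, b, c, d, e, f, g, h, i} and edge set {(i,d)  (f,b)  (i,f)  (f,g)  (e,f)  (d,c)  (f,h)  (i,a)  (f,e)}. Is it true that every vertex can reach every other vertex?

No

There is no directed path from h to g, so the graph is not strongly connected.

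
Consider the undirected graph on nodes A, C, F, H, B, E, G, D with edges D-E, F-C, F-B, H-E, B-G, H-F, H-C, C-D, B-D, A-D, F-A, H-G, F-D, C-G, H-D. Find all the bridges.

none

The edges on the cycle F-A-D-B-F are not bridges since each lies on that cycle.
Every edge lies on some cycle, so there are no bridges.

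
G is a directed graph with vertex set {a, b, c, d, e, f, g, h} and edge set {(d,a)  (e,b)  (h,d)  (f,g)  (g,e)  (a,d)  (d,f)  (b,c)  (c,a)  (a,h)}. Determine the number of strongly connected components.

1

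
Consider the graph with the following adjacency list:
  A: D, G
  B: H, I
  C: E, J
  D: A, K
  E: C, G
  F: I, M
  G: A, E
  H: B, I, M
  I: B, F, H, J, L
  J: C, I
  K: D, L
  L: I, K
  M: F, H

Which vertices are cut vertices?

Removing I increases the component count from 1 to 2, so I is a cut vertex.
By contrast removing D leaves 1 component; it is not a cut vertex. No other vertex is a cut vertex either.

I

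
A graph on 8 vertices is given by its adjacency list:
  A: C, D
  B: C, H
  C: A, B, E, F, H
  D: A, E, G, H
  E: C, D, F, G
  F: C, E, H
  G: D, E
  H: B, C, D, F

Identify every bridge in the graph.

none

The edges on the cycle D-G-E-D are not bridges since each lies on that cycle.
Every edge lies on some cycle, so there are no bridges.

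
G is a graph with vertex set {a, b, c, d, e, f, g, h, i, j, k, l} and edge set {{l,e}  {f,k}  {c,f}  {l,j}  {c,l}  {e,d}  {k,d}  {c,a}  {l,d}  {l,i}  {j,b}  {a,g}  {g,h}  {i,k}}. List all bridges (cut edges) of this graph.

a-c, a-g, b-j, g-h, j-l

The edges on the cycle l-i-k-d-e-l are not bridges since each lies on that cycle.
But removing a—c disconnects a from c; removing b—j disconnects b from j; removing h—g disconnects h from g; removing a—g disconnects a from g — these are bridges.
In total 5 edges are bridges.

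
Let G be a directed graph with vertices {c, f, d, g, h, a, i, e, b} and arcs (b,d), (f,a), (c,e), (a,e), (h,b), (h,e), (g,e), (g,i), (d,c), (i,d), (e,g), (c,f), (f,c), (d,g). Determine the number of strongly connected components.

{a, c, d, e, f, g, i} are all mutually reachable — one SCC of size 7.
{h} is an SCC by itself.
{b} is an SCC by itself.
That gives 3 strongly connected components.

3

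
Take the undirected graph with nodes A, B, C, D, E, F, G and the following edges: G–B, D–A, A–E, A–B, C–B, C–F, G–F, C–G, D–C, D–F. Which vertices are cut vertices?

A

Removing A increases the component count from 1 to 2, so A is a cut vertex.
By contrast removing F leaves 1 component; it is not a cut vertex. No other vertex is a cut vertex either.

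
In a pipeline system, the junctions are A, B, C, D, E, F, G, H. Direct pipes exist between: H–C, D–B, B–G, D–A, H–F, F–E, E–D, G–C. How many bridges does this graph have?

The edges on the cycle H-F-E-D-B-G-C-H are not bridges since each lies on that cycle.
But removing D–A disconnects D from A — this is a bridge.

1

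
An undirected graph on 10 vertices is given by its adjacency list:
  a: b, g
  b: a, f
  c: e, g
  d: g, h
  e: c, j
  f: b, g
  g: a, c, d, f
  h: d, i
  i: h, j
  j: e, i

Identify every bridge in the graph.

none

The edges on the cycle g-a-b-f-g are not bridges since each lies on that cycle.
Every edge lies on some cycle, so there are no bridges.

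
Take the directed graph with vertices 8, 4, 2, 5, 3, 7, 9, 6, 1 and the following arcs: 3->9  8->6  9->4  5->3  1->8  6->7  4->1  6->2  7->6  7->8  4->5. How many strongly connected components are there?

4

{3, 4, 5, 9} are all mutually reachable — one SCC of size 4.
{6, 7, 8} are all mutually reachable — one SCC of size 3.
{2} is an SCC by itself.
{1} is an SCC by itself.
That gives 4 strongly connected components.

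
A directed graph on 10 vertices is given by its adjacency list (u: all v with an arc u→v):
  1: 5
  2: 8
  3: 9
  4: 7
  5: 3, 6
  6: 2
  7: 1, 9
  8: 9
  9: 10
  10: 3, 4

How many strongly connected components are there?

{1, 2, 3, 4, 5, 6, 7, 8, 9, 10} are all mutually reachable — one SCC of size 10.
That gives 1 strongly connected component.

1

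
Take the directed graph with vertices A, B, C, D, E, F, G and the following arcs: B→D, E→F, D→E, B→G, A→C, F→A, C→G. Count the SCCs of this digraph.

7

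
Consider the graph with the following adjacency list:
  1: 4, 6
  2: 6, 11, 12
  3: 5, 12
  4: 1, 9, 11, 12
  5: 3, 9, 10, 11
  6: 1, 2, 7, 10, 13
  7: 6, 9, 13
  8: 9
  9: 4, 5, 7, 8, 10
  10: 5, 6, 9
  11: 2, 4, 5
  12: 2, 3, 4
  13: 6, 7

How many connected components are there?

Starting from 1 we can reach 1, 2, 3, 4, 5, 6, 7, 8, 9, 10, 11, 12, 13. That is one component of size 13.
Total: 1 component.

1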